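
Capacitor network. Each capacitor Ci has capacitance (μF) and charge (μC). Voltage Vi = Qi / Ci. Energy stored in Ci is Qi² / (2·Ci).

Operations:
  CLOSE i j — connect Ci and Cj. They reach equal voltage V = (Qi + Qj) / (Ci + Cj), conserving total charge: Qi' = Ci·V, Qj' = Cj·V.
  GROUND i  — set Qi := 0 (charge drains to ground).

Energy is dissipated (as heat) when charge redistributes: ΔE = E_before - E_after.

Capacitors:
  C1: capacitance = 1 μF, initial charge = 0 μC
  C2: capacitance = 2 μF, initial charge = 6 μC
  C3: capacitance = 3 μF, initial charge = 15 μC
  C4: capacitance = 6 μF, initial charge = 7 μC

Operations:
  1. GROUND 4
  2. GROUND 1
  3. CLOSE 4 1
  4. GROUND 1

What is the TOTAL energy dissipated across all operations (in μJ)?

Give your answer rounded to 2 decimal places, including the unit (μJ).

Answer: 4.08 μJ

Derivation:
Initial: C1(1μF, Q=0μC, V=0.00V), C2(2μF, Q=6μC, V=3.00V), C3(3μF, Q=15μC, V=5.00V), C4(6μF, Q=7μC, V=1.17V)
Op 1: GROUND 4: Q4=0; energy lost=4.083
Op 2: GROUND 1: Q1=0; energy lost=0.000
Op 3: CLOSE 4-1: Q_total=0.00, C_total=7.00, V=0.00; Q4=0.00, Q1=0.00; dissipated=0.000
Op 4: GROUND 1: Q1=0; energy lost=0.000
Total dissipated: 4.083 μJ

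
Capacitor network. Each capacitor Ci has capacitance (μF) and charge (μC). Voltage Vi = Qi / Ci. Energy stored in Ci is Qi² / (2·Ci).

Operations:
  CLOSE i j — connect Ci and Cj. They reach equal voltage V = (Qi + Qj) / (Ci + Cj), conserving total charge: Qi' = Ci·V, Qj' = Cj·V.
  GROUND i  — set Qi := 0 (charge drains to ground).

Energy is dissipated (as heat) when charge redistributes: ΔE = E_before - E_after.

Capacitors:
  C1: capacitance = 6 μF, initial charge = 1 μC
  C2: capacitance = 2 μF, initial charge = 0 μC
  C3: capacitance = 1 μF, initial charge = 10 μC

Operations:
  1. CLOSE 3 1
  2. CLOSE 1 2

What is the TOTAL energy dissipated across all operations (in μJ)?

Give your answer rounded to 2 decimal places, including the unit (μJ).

Answer: 43.29 μJ

Derivation:
Initial: C1(6μF, Q=1μC, V=0.17V), C2(2μF, Q=0μC, V=0.00V), C3(1μF, Q=10μC, V=10.00V)
Op 1: CLOSE 3-1: Q_total=11.00, C_total=7.00, V=1.57; Q3=1.57, Q1=9.43; dissipated=41.440
Op 2: CLOSE 1-2: Q_total=9.43, C_total=8.00, V=1.18; Q1=7.07, Q2=2.36; dissipated=1.852
Total dissipated: 43.293 μJ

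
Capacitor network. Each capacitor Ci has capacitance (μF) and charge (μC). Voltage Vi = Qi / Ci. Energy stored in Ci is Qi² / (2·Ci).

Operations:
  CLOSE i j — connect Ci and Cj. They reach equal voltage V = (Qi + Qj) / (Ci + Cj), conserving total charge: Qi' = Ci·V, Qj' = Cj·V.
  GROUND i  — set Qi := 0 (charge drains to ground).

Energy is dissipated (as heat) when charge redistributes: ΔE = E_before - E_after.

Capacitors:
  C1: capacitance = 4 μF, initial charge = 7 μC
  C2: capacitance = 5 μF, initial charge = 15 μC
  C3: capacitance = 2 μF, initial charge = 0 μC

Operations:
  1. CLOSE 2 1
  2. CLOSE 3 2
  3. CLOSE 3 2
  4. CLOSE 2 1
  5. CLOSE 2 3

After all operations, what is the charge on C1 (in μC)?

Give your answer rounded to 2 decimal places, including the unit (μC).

Answer: 8.23 μC

Derivation:
Initial: C1(4μF, Q=7μC, V=1.75V), C2(5μF, Q=15μC, V=3.00V), C3(2μF, Q=0μC, V=0.00V)
Op 1: CLOSE 2-1: Q_total=22.00, C_total=9.00, V=2.44; Q2=12.22, Q1=9.78; dissipated=1.736
Op 2: CLOSE 3-2: Q_total=12.22, C_total=7.00, V=1.75; Q3=3.49, Q2=8.73; dissipated=4.268
Op 3: CLOSE 3-2: Q_total=12.22, C_total=7.00, V=1.75; Q3=3.49, Q2=8.73; dissipated=0.000
Op 4: CLOSE 2-1: Q_total=18.51, C_total=9.00, V=2.06; Q2=10.28, Q1=8.23; dissipated=0.542
Op 5: CLOSE 2-3: Q_total=13.77, C_total=7.00, V=1.97; Q2=9.84, Q3=3.94; dissipated=0.069
Final charges: Q1=8.23, Q2=9.84, Q3=3.94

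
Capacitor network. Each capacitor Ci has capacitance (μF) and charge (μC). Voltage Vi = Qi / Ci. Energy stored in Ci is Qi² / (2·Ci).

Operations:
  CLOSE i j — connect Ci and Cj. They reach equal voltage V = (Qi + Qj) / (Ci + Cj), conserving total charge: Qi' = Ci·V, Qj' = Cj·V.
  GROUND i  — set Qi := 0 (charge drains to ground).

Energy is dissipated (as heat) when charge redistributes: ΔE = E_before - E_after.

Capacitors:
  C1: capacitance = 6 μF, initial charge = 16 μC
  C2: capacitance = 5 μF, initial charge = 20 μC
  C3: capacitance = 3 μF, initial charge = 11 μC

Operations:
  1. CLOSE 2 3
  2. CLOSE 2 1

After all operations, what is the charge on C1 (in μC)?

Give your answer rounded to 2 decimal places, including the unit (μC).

Initial: C1(6μF, Q=16μC, V=2.67V), C2(5μF, Q=20μC, V=4.00V), C3(3μF, Q=11μC, V=3.67V)
Op 1: CLOSE 2-3: Q_total=31.00, C_total=8.00, V=3.88; Q2=19.38, Q3=11.62; dissipated=0.104
Op 2: CLOSE 2-1: Q_total=35.38, C_total=11.00, V=3.22; Q2=16.08, Q1=19.30; dissipated=1.991
Final charges: Q1=19.30, Q2=16.08, Q3=11.62

Answer: 19.30 μC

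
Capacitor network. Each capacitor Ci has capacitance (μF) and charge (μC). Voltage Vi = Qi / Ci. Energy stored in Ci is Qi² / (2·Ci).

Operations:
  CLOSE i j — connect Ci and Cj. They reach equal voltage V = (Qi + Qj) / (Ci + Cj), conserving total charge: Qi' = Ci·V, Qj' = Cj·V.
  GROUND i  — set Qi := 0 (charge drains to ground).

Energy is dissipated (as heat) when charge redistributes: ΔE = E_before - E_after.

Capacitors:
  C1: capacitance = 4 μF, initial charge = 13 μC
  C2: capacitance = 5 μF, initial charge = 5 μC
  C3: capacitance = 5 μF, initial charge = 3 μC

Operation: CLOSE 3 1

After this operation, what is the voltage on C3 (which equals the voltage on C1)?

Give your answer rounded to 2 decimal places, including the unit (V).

Answer: 1.78 V

Derivation:
Initial: C1(4μF, Q=13μC, V=3.25V), C2(5μF, Q=5μC, V=1.00V), C3(5μF, Q=3μC, V=0.60V)
Op 1: CLOSE 3-1: Q_total=16.00, C_total=9.00, V=1.78; Q3=8.89, Q1=7.11; dissipated=7.803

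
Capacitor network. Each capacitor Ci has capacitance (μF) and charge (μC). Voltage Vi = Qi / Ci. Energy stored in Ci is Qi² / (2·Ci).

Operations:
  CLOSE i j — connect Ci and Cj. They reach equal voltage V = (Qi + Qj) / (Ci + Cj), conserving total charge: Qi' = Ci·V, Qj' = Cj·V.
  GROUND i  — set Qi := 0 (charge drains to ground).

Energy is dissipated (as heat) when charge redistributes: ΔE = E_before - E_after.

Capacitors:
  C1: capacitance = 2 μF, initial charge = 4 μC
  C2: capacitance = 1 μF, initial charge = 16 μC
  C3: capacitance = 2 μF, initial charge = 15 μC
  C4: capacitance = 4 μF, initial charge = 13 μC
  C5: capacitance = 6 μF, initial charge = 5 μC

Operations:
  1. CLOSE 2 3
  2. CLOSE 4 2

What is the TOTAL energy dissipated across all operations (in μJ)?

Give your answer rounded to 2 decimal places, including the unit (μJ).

Answer: 44.15 μJ

Derivation:
Initial: C1(2μF, Q=4μC, V=2.00V), C2(1μF, Q=16μC, V=16.00V), C3(2μF, Q=15μC, V=7.50V), C4(4μF, Q=13μC, V=3.25V), C5(6μF, Q=5μC, V=0.83V)
Op 1: CLOSE 2-3: Q_total=31.00, C_total=3.00, V=10.33; Q2=10.33, Q3=20.67; dissipated=24.083
Op 2: CLOSE 4-2: Q_total=23.33, C_total=5.00, V=4.67; Q4=18.67, Q2=4.67; dissipated=20.069
Total dissipated: 44.153 μJ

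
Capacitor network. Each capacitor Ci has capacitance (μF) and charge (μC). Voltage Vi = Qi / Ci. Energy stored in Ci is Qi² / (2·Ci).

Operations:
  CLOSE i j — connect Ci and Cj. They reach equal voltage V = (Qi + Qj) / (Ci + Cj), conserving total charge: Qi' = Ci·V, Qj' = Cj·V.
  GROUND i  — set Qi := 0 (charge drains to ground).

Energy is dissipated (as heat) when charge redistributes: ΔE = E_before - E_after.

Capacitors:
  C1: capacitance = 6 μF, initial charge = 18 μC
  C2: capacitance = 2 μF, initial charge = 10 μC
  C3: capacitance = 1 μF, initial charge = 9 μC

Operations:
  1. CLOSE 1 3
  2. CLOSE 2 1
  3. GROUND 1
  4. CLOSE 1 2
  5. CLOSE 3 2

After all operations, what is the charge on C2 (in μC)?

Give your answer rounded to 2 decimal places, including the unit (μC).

Initial: C1(6μF, Q=18μC, V=3.00V), C2(2μF, Q=10μC, V=5.00V), C3(1μF, Q=9μC, V=9.00V)
Op 1: CLOSE 1-3: Q_total=27.00, C_total=7.00, V=3.86; Q1=23.14, Q3=3.86; dissipated=15.429
Op 2: CLOSE 2-1: Q_total=33.14, C_total=8.00, V=4.14; Q2=8.29, Q1=24.86; dissipated=0.980
Op 3: GROUND 1: Q1=0; energy lost=51.490
Op 4: CLOSE 1-2: Q_total=8.29, C_total=8.00, V=1.04; Q1=6.21, Q2=2.07; dissipated=12.872
Op 5: CLOSE 3-2: Q_total=5.93, C_total=3.00, V=1.98; Q3=1.98, Q2=3.95; dissipated=2.653
Final charges: Q1=6.21, Q2=3.95, Q3=1.98

Answer: 3.95 μC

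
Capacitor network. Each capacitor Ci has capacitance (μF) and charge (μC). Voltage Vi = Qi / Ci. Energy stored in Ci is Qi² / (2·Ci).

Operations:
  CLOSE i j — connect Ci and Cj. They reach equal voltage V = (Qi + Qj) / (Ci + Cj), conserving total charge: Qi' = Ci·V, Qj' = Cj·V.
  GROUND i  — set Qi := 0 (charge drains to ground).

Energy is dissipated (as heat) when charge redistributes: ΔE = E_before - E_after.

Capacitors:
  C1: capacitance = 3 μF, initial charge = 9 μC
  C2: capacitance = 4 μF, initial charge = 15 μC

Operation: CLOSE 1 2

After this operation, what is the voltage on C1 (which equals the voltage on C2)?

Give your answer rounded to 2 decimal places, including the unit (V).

Initial: C1(3μF, Q=9μC, V=3.00V), C2(4μF, Q=15μC, V=3.75V)
Op 1: CLOSE 1-2: Q_total=24.00, C_total=7.00, V=3.43; Q1=10.29, Q2=13.71; dissipated=0.482

Answer: 3.43 V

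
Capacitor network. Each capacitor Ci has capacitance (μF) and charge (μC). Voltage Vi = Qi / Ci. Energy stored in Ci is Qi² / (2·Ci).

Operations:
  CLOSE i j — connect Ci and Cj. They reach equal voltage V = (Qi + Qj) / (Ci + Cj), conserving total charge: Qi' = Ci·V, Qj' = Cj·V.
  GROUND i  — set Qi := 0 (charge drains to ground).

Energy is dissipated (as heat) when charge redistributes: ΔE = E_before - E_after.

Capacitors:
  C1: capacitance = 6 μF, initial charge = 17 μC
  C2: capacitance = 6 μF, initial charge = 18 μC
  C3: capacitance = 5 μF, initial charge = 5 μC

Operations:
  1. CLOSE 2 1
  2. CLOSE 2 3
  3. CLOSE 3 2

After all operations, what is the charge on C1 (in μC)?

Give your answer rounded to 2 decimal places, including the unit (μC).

Answer: 17.50 μC

Derivation:
Initial: C1(6μF, Q=17μC, V=2.83V), C2(6μF, Q=18μC, V=3.00V), C3(5μF, Q=5μC, V=1.00V)
Op 1: CLOSE 2-1: Q_total=35.00, C_total=12.00, V=2.92; Q2=17.50, Q1=17.50; dissipated=0.042
Op 2: CLOSE 2-3: Q_total=22.50, C_total=11.00, V=2.05; Q2=12.27, Q3=10.23; dissipated=5.009
Op 3: CLOSE 3-2: Q_total=22.50, C_total=11.00, V=2.05; Q3=10.23, Q2=12.27; dissipated=0.000
Final charges: Q1=17.50, Q2=12.27, Q3=10.23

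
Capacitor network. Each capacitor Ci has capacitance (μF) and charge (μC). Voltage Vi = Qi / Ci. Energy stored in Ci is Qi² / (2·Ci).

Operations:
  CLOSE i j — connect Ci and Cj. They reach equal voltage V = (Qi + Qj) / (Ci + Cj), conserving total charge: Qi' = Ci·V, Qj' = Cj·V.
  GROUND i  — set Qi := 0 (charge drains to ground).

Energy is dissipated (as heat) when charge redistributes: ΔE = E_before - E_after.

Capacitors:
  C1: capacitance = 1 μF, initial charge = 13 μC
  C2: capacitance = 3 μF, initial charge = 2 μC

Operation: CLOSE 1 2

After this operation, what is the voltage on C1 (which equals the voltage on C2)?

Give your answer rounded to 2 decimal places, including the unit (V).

Initial: C1(1μF, Q=13μC, V=13.00V), C2(3μF, Q=2μC, V=0.67V)
Op 1: CLOSE 1-2: Q_total=15.00, C_total=4.00, V=3.75; Q1=3.75, Q2=11.25; dissipated=57.042

Answer: 3.75 V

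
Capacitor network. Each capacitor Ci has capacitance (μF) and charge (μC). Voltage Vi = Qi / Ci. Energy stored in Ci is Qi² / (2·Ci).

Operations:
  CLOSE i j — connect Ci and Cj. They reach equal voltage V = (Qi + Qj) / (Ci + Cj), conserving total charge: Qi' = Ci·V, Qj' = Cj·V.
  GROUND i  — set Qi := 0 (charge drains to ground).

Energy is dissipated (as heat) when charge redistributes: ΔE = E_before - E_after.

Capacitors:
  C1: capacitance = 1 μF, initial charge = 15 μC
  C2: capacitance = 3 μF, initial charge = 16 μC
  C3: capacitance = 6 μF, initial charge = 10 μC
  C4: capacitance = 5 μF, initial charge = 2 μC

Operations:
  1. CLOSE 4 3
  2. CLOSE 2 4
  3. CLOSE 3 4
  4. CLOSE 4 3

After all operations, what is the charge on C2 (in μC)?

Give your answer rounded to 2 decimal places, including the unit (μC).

Answer: 8.05 μC

Derivation:
Initial: C1(1μF, Q=15μC, V=15.00V), C2(3μF, Q=16μC, V=5.33V), C3(6μF, Q=10μC, V=1.67V), C4(5μF, Q=2μC, V=0.40V)
Op 1: CLOSE 4-3: Q_total=12.00, C_total=11.00, V=1.09; Q4=5.45, Q3=6.55; dissipated=2.188
Op 2: CLOSE 2-4: Q_total=21.45, C_total=8.00, V=2.68; Q2=8.05, Q4=13.41; dissipated=16.873
Op 3: CLOSE 3-4: Q_total=19.95, C_total=11.00, V=1.81; Q3=10.88, Q4=9.07; dissipated=3.451
Op 4: CLOSE 4-3: Q_total=19.95, C_total=11.00, V=1.81; Q4=9.07, Q3=10.88; dissipated=0.000
Final charges: Q1=15.00, Q2=8.05, Q3=10.88, Q4=9.07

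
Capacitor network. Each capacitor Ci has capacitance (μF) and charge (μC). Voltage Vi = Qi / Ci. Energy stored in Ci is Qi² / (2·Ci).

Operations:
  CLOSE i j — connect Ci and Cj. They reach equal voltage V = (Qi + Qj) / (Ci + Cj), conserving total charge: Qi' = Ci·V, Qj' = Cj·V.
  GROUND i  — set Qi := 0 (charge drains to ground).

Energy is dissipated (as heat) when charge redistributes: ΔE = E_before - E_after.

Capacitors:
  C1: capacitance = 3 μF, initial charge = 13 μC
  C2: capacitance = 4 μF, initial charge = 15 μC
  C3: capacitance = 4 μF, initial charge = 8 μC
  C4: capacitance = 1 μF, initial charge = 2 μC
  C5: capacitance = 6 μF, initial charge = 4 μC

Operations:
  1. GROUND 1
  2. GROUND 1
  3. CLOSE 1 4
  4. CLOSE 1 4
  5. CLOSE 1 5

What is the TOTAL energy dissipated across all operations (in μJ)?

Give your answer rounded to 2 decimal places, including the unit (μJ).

Initial: C1(3μF, Q=13μC, V=4.33V), C2(4μF, Q=15μC, V=3.75V), C3(4μF, Q=8μC, V=2.00V), C4(1μF, Q=2μC, V=2.00V), C5(6μF, Q=4μC, V=0.67V)
Op 1: GROUND 1: Q1=0; energy lost=28.167
Op 2: GROUND 1: Q1=0; energy lost=0.000
Op 3: CLOSE 1-4: Q_total=2.00, C_total=4.00, V=0.50; Q1=1.50, Q4=0.50; dissipated=1.500
Op 4: CLOSE 1-4: Q_total=2.00, C_total=4.00, V=0.50; Q1=1.50, Q4=0.50; dissipated=0.000
Op 5: CLOSE 1-5: Q_total=5.50, C_total=9.00, V=0.61; Q1=1.83, Q5=3.67; dissipated=0.028
Total dissipated: 29.694 μJ

Answer: 29.69 μJ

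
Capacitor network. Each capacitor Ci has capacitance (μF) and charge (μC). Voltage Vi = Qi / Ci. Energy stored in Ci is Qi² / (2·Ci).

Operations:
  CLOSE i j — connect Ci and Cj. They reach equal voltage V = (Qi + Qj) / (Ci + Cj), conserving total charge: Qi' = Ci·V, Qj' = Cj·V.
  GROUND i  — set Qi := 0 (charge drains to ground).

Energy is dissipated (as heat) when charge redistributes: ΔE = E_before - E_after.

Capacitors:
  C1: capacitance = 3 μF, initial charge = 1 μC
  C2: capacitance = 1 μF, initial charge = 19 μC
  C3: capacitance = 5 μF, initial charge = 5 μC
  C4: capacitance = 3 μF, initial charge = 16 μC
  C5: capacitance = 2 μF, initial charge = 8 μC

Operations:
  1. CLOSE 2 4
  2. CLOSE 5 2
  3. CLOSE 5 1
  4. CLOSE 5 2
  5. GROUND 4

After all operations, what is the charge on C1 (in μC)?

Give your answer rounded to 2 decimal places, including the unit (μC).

Initial: C1(3μF, Q=1μC, V=0.33V), C2(1μF, Q=19μC, V=19.00V), C3(5μF, Q=5μC, V=1.00V), C4(3μF, Q=16μC, V=5.33V), C5(2μF, Q=8μC, V=4.00V)
Op 1: CLOSE 2-4: Q_total=35.00, C_total=4.00, V=8.75; Q2=8.75, Q4=26.25; dissipated=70.042
Op 2: CLOSE 5-2: Q_total=16.75, C_total=3.00, V=5.58; Q5=11.17, Q2=5.58; dissipated=7.521
Op 3: CLOSE 5-1: Q_total=12.17, C_total=5.00, V=2.43; Q5=4.87, Q1=7.30; dissipated=16.538
Op 4: CLOSE 5-2: Q_total=10.45, C_total=3.00, V=3.48; Q5=6.97, Q2=3.48; dissipated=3.308
Op 5: GROUND 4: Q4=0; energy lost=114.844
Final charges: Q1=7.30, Q2=3.48, Q3=5.00, Q4=0.00, Q5=6.97

Answer: 7.30 μC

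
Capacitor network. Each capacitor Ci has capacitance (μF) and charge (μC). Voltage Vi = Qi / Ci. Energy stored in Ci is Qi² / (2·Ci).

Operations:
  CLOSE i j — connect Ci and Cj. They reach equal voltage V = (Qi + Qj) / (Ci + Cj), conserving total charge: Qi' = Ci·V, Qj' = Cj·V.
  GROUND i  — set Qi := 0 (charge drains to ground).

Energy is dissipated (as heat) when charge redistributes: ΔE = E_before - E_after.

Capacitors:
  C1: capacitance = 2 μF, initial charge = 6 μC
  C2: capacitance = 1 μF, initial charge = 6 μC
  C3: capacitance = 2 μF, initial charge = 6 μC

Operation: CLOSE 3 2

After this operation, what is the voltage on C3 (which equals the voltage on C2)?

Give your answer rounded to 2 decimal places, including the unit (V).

Initial: C1(2μF, Q=6μC, V=3.00V), C2(1μF, Q=6μC, V=6.00V), C3(2μF, Q=6μC, V=3.00V)
Op 1: CLOSE 3-2: Q_total=12.00, C_total=3.00, V=4.00; Q3=8.00, Q2=4.00; dissipated=3.000

Answer: 4.00 V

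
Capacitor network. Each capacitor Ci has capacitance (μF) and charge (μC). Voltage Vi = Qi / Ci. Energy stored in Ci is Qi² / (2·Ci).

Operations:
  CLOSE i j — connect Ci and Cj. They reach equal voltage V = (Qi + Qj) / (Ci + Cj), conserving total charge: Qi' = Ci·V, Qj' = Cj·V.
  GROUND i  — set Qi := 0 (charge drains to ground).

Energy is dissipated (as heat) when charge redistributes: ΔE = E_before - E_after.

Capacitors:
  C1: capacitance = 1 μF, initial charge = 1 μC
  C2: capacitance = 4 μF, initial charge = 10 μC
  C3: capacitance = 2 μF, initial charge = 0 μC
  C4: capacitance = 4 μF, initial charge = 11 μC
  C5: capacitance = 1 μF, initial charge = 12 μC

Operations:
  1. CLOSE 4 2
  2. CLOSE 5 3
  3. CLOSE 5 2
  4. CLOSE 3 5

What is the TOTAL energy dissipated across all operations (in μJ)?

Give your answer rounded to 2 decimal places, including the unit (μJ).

Initial: C1(1μF, Q=1μC, V=1.00V), C2(4μF, Q=10μC, V=2.50V), C3(2μF, Q=0μC, V=0.00V), C4(4μF, Q=11μC, V=2.75V), C5(1μF, Q=12μC, V=12.00V)
Op 1: CLOSE 4-2: Q_total=21.00, C_total=8.00, V=2.62; Q4=10.50, Q2=10.50; dissipated=0.062
Op 2: CLOSE 5-3: Q_total=12.00, C_total=3.00, V=4.00; Q5=4.00, Q3=8.00; dissipated=48.000
Op 3: CLOSE 5-2: Q_total=14.50, C_total=5.00, V=2.90; Q5=2.90, Q2=11.60; dissipated=0.756
Op 4: CLOSE 3-5: Q_total=10.90, C_total=3.00, V=3.63; Q3=7.27, Q5=3.63; dissipated=0.403
Total dissipated: 49.222 μJ

Answer: 49.22 μJ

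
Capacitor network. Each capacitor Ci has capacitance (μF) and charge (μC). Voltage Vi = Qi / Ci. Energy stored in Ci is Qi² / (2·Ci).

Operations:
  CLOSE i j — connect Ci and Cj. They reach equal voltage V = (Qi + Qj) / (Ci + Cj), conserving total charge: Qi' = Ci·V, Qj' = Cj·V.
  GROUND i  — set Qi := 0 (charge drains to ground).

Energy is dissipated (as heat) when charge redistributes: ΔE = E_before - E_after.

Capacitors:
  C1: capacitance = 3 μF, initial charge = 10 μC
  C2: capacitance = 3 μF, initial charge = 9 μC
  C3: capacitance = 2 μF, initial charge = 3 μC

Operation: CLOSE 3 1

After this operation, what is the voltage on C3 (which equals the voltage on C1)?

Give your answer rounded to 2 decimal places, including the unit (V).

Initial: C1(3μF, Q=10μC, V=3.33V), C2(3μF, Q=9μC, V=3.00V), C3(2μF, Q=3μC, V=1.50V)
Op 1: CLOSE 3-1: Q_total=13.00, C_total=5.00, V=2.60; Q3=5.20, Q1=7.80; dissipated=2.017

Answer: 2.60 V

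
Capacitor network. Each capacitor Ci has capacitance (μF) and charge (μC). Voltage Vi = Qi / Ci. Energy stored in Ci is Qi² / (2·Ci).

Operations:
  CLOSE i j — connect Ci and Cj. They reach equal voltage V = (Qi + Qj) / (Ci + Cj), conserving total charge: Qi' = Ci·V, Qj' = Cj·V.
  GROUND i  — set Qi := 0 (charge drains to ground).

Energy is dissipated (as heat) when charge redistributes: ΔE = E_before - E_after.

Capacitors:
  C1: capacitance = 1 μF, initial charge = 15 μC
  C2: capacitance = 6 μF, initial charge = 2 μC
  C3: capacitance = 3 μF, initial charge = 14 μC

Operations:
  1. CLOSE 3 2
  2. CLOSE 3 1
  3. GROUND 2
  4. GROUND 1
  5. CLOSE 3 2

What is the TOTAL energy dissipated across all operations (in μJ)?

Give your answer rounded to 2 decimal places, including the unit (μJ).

Answer: 132.58 μJ

Derivation:
Initial: C1(1μF, Q=15μC, V=15.00V), C2(6μF, Q=2μC, V=0.33V), C3(3μF, Q=14μC, V=4.67V)
Op 1: CLOSE 3-2: Q_total=16.00, C_total=9.00, V=1.78; Q3=5.33, Q2=10.67; dissipated=18.778
Op 2: CLOSE 3-1: Q_total=20.33, C_total=4.00, V=5.08; Q3=15.25, Q1=5.08; dissipated=65.560
Op 3: GROUND 2: Q2=0; energy lost=9.481
Op 4: GROUND 1: Q1=0; energy lost=12.920
Op 5: CLOSE 3-2: Q_total=15.25, C_total=9.00, V=1.69; Q3=5.08, Q2=10.17; dissipated=25.840
Total dissipated: 132.580 μJ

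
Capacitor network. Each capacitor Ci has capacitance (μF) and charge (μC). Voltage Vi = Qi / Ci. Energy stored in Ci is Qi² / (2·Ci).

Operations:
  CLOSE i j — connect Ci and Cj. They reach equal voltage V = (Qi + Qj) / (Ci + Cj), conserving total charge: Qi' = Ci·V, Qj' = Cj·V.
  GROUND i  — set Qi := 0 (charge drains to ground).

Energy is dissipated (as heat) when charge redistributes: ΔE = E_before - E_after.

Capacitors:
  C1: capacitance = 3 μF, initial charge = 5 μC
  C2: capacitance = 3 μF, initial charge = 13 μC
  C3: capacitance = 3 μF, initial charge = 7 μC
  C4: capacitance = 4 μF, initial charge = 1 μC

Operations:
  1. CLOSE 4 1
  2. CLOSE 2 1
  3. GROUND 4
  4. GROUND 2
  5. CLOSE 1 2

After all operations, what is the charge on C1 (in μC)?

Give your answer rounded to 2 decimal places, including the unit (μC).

Answer: 3.89 μC

Derivation:
Initial: C1(3μF, Q=5μC, V=1.67V), C2(3μF, Q=13μC, V=4.33V), C3(3μF, Q=7μC, V=2.33V), C4(4μF, Q=1μC, V=0.25V)
Op 1: CLOSE 4-1: Q_total=6.00, C_total=7.00, V=0.86; Q4=3.43, Q1=2.57; dissipated=1.720
Op 2: CLOSE 2-1: Q_total=15.57, C_total=6.00, V=2.60; Q2=7.79, Q1=7.79; dissipated=9.063
Op 3: GROUND 4: Q4=0; energy lost=1.469
Op 4: GROUND 2: Q2=0; energy lost=10.103
Op 5: CLOSE 1-2: Q_total=7.79, C_total=6.00, V=1.30; Q1=3.89, Q2=3.89; dissipated=5.051
Final charges: Q1=3.89, Q2=3.89, Q3=7.00, Q4=0.00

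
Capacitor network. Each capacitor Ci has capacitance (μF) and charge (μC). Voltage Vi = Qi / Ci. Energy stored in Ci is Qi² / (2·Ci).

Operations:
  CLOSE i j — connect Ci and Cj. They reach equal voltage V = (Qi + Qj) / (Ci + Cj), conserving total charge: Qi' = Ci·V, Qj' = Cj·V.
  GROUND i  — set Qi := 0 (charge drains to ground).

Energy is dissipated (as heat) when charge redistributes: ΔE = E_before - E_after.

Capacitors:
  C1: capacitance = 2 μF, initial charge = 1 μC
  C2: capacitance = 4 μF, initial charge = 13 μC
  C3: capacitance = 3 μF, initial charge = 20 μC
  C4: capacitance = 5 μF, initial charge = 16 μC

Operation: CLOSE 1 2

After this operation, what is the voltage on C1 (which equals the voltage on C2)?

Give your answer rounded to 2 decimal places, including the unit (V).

Initial: C1(2μF, Q=1μC, V=0.50V), C2(4μF, Q=13μC, V=3.25V), C3(3μF, Q=20μC, V=6.67V), C4(5μF, Q=16μC, V=3.20V)
Op 1: CLOSE 1-2: Q_total=14.00, C_total=6.00, V=2.33; Q1=4.67, Q2=9.33; dissipated=5.042

Answer: 2.33 V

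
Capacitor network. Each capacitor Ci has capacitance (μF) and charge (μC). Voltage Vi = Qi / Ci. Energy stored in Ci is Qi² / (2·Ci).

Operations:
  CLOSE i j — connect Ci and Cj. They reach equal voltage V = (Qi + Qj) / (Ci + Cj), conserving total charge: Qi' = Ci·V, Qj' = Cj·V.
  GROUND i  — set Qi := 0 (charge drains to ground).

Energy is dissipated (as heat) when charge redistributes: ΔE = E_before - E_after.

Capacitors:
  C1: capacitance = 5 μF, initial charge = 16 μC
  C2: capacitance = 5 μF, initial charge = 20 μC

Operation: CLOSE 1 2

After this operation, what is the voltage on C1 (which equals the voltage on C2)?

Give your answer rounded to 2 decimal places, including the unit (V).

Initial: C1(5μF, Q=16μC, V=3.20V), C2(5μF, Q=20μC, V=4.00V)
Op 1: CLOSE 1-2: Q_total=36.00, C_total=10.00, V=3.60; Q1=18.00, Q2=18.00; dissipated=0.800

Answer: 3.60 V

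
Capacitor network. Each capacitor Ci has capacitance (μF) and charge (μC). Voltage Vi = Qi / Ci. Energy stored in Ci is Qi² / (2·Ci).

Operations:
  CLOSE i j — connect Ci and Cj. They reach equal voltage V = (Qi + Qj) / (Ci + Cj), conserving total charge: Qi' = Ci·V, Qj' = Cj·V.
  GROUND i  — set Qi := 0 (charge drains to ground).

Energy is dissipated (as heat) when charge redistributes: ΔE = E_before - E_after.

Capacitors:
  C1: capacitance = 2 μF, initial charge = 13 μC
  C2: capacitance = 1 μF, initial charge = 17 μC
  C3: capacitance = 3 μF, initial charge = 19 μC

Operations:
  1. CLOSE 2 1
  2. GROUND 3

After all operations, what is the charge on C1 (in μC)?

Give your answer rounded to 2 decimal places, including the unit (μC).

Answer: 20.00 μC

Derivation:
Initial: C1(2μF, Q=13μC, V=6.50V), C2(1μF, Q=17μC, V=17.00V), C3(3μF, Q=19μC, V=6.33V)
Op 1: CLOSE 2-1: Q_total=30.00, C_total=3.00, V=10.00; Q2=10.00, Q1=20.00; dissipated=36.750
Op 2: GROUND 3: Q3=0; energy lost=60.167
Final charges: Q1=20.00, Q2=10.00, Q3=0.00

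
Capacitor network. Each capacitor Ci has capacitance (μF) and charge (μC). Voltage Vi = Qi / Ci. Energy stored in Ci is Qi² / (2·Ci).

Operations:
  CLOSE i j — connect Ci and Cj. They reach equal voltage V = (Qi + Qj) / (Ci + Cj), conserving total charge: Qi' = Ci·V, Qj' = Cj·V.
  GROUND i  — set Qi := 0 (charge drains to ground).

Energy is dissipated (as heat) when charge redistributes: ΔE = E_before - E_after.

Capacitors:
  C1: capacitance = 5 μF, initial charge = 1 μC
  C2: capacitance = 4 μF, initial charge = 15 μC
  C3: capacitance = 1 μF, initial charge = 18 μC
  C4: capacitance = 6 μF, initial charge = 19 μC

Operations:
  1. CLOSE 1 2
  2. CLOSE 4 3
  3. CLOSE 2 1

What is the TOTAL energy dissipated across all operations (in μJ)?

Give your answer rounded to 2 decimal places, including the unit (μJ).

Answer: 108.30 μJ

Derivation:
Initial: C1(5μF, Q=1μC, V=0.20V), C2(4μF, Q=15μC, V=3.75V), C3(1μF, Q=18μC, V=18.00V), C4(6μF, Q=19μC, V=3.17V)
Op 1: CLOSE 1-2: Q_total=16.00, C_total=9.00, V=1.78; Q1=8.89, Q2=7.11; dissipated=14.003
Op 2: CLOSE 4-3: Q_total=37.00, C_total=7.00, V=5.29; Q4=31.71, Q3=5.29; dissipated=94.298
Op 3: CLOSE 2-1: Q_total=16.00, C_total=9.00, V=1.78; Q2=7.11, Q1=8.89; dissipated=0.000
Total dissipated: 108.300 μJ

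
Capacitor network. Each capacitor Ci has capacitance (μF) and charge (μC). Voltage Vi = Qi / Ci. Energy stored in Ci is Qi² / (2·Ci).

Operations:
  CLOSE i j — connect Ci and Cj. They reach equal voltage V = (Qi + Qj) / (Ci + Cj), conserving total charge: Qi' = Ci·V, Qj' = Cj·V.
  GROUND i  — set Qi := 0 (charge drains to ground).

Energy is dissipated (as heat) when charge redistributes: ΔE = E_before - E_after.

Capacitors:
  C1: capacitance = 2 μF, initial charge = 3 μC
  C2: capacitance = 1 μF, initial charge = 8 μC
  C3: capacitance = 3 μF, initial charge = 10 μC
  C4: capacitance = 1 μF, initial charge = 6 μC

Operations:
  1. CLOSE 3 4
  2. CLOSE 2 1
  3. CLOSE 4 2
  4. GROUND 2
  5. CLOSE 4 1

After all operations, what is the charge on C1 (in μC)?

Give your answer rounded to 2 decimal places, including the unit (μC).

Initial: C1(2μF, Q=3μC, V=1.50V), C2(1μF, Q=8μC, V=8.00V), C3(3μF, Q=10μC, V=3.33V), C4(1μF, Q=6μC, V=6.00V)
Op 1: CLOSE 3-4: Q_total=16.00, C_total=4.00, V=4.00; Q3=12.00, Q4=4.00; dissipated=2.667
Op 2: CLOSE 2-1: Q_total=11.00, C_total=3.00, V=3.67; Q2=3.67, Q1=7.33; dissipated=14.083
Op 3: CLOSE 4-2: Q_total=7.67, C_total=2.00, V=3.83; Q4=3.83, Q2=3.83; dissipated=0.028
Op 4: GROUND 2: Q2=0; energy lost=7.347
Op 5: CLOSE 4-1: Q_total=11.17, C_total=3.00, V=3.72; Q4=3.72, Q1=7.44; dissipated=0.009
Final charges: Q1=7.44, Q2=0.00, Q3=12.00, Q4=3.72

Answer: 7.44 μC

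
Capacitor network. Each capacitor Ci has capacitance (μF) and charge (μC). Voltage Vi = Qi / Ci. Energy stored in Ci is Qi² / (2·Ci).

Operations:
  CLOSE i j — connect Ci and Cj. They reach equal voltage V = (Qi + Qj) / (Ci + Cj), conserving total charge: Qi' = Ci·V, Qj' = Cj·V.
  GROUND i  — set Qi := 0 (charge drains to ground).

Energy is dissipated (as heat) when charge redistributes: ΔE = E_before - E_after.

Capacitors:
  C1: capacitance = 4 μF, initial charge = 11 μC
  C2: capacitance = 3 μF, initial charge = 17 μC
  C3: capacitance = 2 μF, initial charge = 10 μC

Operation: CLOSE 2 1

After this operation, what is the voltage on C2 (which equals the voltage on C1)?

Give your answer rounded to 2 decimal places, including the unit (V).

Answer: 4.00 V

Derivation:
Initial: C1(4μF, Q=11μC, V=2.75V), C2(3μF, Q=17μC, V=5.67V), C3(2μF, Q=10μC, V=5.00V)
Op 1: CLOSE 2-1: Q_total=28.00, C_total=7.00, V=4.00; Q2=12.00, Q1=16.00; dissipated=7.292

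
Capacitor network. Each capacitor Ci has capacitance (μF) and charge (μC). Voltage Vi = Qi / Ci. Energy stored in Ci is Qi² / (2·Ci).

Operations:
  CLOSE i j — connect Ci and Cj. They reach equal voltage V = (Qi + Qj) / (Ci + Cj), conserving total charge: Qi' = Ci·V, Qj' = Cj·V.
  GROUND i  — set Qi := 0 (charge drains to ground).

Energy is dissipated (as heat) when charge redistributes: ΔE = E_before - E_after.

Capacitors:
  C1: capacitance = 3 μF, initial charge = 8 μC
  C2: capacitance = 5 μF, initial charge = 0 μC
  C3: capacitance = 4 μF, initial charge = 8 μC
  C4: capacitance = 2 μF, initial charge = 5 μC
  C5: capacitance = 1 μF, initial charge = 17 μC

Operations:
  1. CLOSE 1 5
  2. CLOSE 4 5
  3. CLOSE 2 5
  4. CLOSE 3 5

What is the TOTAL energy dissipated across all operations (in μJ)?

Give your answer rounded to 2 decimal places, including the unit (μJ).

Answer: 88.34 μJ

Derivation:
Initial: C1(3μF, Q=8μC, V=2.67V), C2(5μF, Q=0μC, V=0.00V), C3(4μF, Q=8μC, V=2.00V), C4(2μF, Q=5μC, V=2.50V), C5(1μF, Q=17μC, V=17.00V)
Op 1: CLOSE 1-5: Q_total=25.00, C_total=4.00, V=6.25; Q1=18.75, Q5=6.25; dissipated=77.042
Op 2: CLOSE 4-5: Q_total=11.25, C_total=3.00, V=3.75; Q4=7.50, Q5=3.75; dissipated=4.688
Op 3: CLOSE 2-5: Q_total=3.75, C_total=6.00, V=0.62; Q2=3.12, Q5=0.62; dissipated=5.859
Op 4: CLOSE 3-5: Q_total=8.62, C_total=5.00, V=1.73; Q3=6.90, Q5=1.73; dissipated=0.756
Total dissipated: 88.345 μJ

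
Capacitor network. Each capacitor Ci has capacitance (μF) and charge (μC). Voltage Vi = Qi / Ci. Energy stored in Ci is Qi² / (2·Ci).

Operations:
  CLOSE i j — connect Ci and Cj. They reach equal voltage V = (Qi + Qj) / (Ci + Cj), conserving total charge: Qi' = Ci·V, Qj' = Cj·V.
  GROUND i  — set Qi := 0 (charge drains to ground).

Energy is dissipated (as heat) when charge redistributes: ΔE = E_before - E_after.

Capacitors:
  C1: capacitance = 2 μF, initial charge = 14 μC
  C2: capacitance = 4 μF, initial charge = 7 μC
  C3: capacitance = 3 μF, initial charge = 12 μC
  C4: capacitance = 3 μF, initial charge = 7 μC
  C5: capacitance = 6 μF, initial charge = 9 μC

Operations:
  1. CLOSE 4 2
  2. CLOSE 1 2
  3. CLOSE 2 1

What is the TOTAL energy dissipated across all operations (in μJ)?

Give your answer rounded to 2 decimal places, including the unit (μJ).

Initial: C1(2μF, Q=14μC, V=7.00V), C2(4μF, Q=7μC, V=1.75V), C3(3μF, Q=12μC, V=4.00V), C4(3μF, Q=7μC, V=2.33V), C5(6μF, Q=9μC, V=1.50V)
Op 1: CLOSE 4-2: Q_total=14.00, C_total=7.00, V=2.00; Q4=6.00, Q2=8.00; dissipated=0.292
Op 2: CLOSE 1-2: Q_total=22.00, C_total=6.00, V=3.67; Q1=7.33, Q2=14.67; dissipated=16.667
Op 3: CLOSE 2-1: Q_total=22.00, C_total=6.00, V=3.67; Q2=14.67, Q1=7.33; dissipated=0.000
Total dissipated: 16.958 μJ

Answer: 16.96 μJ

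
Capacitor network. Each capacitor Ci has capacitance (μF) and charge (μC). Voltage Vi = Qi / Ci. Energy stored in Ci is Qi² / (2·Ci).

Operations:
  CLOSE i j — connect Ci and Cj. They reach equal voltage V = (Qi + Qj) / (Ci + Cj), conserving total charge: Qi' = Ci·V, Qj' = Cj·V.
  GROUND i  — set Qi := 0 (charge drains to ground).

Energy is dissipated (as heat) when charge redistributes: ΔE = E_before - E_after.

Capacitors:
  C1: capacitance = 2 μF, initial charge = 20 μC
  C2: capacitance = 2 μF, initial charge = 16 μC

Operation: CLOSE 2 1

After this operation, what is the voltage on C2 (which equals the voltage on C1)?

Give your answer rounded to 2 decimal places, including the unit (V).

Initial: C1(2μF, Q=20μC, V=10.00V), C2(2μF, Q=16μC, V=8.00V)
Op 1: CLOSE 2-1: Q_total=36.00, C_total=4.00, V=9.00; Q2=18.00, Q1=18.00; dissipated=2.000

Answer: 9.00 V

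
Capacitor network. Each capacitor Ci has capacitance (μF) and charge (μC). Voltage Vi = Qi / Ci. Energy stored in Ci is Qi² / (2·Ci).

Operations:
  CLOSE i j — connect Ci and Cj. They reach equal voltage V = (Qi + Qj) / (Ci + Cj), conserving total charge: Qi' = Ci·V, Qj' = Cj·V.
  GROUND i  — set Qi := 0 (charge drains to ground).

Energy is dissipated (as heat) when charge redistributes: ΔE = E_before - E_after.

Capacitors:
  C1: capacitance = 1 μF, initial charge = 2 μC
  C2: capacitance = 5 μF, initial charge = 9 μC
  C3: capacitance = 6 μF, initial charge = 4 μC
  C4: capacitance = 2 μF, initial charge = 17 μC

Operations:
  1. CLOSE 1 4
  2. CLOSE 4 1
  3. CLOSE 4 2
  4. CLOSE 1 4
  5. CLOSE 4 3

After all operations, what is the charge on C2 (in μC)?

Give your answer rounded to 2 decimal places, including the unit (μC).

Initial: C1(1μF, Q=2μC, V=2.00V), C2(5μF, Q=9μC, V=1.80V), C3(6μF, Q=4μC, V=0.67V), C4(2μF, Q=17μC, V=8.50V)
Op 1: CLOSE 1-4: Q_total=19.00, C_total=3.00, V=6.33; Q1=6.33, Q4=12.67; dissipated=14.083
Op 2: CLOSE 4-1: Q_total=19.00, C_total=3.00, V=6.33; Q4=12.67, Q1=6.33; dissipated=0.000
Op 3: CLOSE 4-2: Q_total=21.67, C_total=7.00, V=3.10; Q4=6.19, Q2=15.48; dissipated=14.679
Op 4: CLOSE 1-4: Q_total=12.52, C_total=3.00, V=4.17; Q1=4.17, Q4=8.35; dissipated=3.495
Op 5: CLOSE 4-3: Q_total=12.35, C_total=8.00, V=1.54; Q4=3.09, Q3=9.26; dissipated=9.229
Final charges: Q1=4.17, Q2=15.48, Q3=9.26, Q4=3.09

Answer: 15.48 μC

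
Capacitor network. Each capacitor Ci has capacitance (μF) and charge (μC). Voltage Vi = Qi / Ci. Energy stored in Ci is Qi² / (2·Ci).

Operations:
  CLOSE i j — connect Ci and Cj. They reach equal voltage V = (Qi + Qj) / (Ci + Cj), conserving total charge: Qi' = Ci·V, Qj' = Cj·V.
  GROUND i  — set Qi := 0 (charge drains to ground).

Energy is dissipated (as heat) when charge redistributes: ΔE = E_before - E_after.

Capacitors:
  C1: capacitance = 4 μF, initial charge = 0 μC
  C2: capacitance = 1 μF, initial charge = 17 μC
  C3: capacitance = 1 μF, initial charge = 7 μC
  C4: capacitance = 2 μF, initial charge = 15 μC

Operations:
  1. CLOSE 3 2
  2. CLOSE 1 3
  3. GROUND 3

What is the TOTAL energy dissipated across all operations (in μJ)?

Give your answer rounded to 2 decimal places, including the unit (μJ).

Initial: C1(4μF, Q=0μC, V=0.00V), C2(1μF, Q=17μC, V=17.00V), C3(1μF, Q=7μC, V=7.00V), C4(2μF, Q=15μC, V=7.50V)
Op 1: CLOSE 3-2: Q_total=24.00, C_total=2.00, V=12.00; Q3=12.00, Q2=12.00; dissipated=25.000
Op 2: CLOSE 1-3: Q_total=12.00, C_total=5.00, V=2.40; Q1=9.60, Q3=2.40; dissipated=57.600
Op 3: GROUND 3: Q3=0; energy lost=2.880
Total dissipated: 85.480 μJ

Answer: 85.48 μJ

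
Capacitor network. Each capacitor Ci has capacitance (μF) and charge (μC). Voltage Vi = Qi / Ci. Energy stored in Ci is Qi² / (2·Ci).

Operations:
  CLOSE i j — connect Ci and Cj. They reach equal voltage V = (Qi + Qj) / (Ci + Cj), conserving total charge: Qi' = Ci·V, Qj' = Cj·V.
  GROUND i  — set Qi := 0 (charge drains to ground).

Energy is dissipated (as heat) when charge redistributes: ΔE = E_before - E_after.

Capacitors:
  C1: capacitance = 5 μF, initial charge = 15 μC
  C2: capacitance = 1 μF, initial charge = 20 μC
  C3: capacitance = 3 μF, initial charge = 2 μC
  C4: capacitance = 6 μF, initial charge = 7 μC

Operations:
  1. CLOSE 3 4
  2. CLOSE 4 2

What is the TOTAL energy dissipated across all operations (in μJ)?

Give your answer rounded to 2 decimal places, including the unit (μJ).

Answer: 154.96 μJ

Derivation:
Initial: C1(5μF, Q=15μC, V=3.00V), C2(1μF, Q=20μC, V=20.00V), C3(3μF, Q=2μC, V=0.67V), C4(6μF, Q=7μC, V=1.17V)
Op 1: CLOSE 3-4: Q_total=9.00, C_total=9.00, V=1.00; Q3=3.00, Q4=6.00; dissipated=0.250
Op 2: CLOSE 4-2: Q_total=26.00, C_total=7.00, V=3.71; Q4=22.29, Q2=3.71; dissipated=154.714
Total dissipated: 154.964 μJ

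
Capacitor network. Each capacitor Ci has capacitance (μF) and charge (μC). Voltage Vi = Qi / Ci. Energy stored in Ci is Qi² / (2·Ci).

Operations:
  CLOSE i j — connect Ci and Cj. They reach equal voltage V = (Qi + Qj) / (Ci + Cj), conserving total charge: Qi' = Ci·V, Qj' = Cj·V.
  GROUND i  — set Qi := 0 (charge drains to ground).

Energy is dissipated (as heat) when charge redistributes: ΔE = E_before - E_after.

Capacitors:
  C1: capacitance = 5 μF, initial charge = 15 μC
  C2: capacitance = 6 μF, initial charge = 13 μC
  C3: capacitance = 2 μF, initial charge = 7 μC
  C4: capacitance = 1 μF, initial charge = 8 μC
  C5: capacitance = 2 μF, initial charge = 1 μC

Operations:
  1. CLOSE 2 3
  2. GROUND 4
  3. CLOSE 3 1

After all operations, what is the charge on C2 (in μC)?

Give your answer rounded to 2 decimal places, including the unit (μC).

Answer: 15.00 μC

Derivation:
Initial: C1(5μF, Q=15μC, V=3.00V), C2(6μF, Q=13μC, V=2.17V), C3(2μF, Q=7μC, V=3.50V), C4(1μF, Q=8μC, V=8.00V), C5(2μF, Q=1μC, V=0.50V)
Op 1: CLOSE 2-3: Q_total=20.00, C_total=8.00, V=2.50; Q2=15.00, Q3=5.00; dissipated=1.333
Op 2: GROUND 4: Q4=0; energy lost=32.000
Op 3: CLOSE 3-1: Q_total=20.00, C_total=7.00, V=2.86; Q3=5.71, Q1=14.29; dissipated=0.179
Final charges: Q1=14.29, Q2=15.00, Q3=5.71, Q4=0.00, Q5=1.00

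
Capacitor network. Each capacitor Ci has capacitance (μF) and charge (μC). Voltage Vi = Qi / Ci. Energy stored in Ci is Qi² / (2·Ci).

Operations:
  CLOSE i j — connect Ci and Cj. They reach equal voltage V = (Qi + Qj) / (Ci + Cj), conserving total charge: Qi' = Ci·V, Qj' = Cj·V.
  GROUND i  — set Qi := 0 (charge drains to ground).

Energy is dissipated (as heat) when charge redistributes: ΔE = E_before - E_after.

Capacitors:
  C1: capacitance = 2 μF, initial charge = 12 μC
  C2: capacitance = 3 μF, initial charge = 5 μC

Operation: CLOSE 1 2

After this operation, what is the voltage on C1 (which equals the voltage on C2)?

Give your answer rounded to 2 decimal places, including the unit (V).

Initial: C1(2μF, Q=12μC, V=6.00V), C2(3μF, Q=5μC, V=1.67V)
Op 1: CLOSE 1-2: Q_total=17.00, C_total=5.00, V=3.40; Q1=6.80, Q2=10.20; dissipated=11.267

Answer: 3.40 V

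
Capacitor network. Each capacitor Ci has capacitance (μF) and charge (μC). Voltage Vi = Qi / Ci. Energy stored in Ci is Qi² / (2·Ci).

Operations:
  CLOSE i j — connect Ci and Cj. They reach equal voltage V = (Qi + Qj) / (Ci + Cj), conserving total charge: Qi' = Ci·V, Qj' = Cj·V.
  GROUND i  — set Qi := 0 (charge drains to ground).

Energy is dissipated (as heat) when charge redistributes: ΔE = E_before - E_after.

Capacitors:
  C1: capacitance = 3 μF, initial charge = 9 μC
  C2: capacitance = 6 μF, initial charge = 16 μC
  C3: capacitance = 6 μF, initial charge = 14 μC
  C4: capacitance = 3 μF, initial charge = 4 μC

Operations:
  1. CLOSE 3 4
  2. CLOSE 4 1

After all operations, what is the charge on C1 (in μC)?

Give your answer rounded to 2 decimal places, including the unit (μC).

Answer: 7.50 μC

Derivation:
Initial: C1(3μF, Q=9μC, V=3.00V), C2(6μF, Q=16μC, V=2.67V), C3(6μF, Q=14μC, V=2.33V), C4(3μF, Q=4μC, V=1.33V)
Op 1: CLOSE 3-4: Q_total=18.00, C_total=9.00, V=2.00; Q3=12.00, Q4=6.00; dissipated=1.000
Op 2: CLOSE 4-1: Q_total=15.00, C_total=6.00, V=2.50; Q4=7.50, Q1=7.50; dissipated=0.750
Final charges: Q1=7.50, Q2=16.00, Q3=12.00, Q4=7.50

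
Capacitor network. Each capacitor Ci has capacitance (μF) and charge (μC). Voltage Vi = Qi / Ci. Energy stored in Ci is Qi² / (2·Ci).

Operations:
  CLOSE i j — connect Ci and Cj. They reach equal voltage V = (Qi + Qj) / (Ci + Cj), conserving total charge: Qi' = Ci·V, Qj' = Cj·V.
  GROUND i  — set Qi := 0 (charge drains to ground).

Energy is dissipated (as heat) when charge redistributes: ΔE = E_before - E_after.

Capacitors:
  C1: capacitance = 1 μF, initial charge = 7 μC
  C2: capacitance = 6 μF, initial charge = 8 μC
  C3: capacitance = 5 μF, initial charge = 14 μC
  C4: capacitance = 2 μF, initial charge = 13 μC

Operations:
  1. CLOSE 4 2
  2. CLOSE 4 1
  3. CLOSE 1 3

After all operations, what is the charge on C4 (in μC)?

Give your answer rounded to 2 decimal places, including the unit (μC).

Answer: 8.17 μC

Derivation:
Initial: C1(1μF, Q=7μC, V=7.00V), C2(6μF, Q=8μC, V=1.33V), C3(5μF, Q=14μC, V=2.80V), C4(2μF, Q=13μC, V=6.50V)
Op 1: CLOSE 4-2: Q_total=21.00, C_total=8.00, V=2.62; Q4=5.25, Q2=15.75; dissipated=20.021
Op 2: CLOSE 4-1: Q_total=12.25, C_total=3.00, V=4.08; Q4=8.17, Q1=4.08; dissipated=6.380
Op 3: CLOSE 1-3: Q_total=18.08, C_total=6.00, V=3.01; Q1=3.01, Q3=15.07; dissipated=0.686
Final charges: Q1=3.01, Q2=15.75, Q3=15.07, Q4=8.17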